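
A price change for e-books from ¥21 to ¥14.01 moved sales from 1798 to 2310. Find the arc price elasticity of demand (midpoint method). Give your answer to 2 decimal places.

ΔQ = 2310 − 1798 = 512; ΔP = 14.01 − 21 = -6.99.
Midpoints: P̄ = 17.50, Q̄ = 2054.0.
ε = (ΔQ/ΔP)(P̄/Q̄) = (512/-6.99)(17.50/2054.0).

-0.62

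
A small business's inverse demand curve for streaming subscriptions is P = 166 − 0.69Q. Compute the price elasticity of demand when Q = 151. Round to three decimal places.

-0.593

At Q = 151, P = 166 − 0.69(151) = 61.81.
dP/dQ = −0.69, so dQ/dP = 1/(−0.69) = -1.449.
ε = (dQ/dP)(P/Q) = (-1.449)(61.81/151).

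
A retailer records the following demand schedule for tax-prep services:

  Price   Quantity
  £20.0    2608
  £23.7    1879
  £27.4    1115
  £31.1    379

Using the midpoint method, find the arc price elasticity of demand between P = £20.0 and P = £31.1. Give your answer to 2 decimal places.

At P = 20.0, Q = 2608; at P = 31.1, Q = 379.
ΔQ = -2229, ΔP = 11.1. Midpoints: P̄ = 25.55, Q̄ = 1493.5.
ε = (ΔQ/ΔP)(P̄/Q̄) = (-2229/11.1)(25.55/1493.5).

-3.44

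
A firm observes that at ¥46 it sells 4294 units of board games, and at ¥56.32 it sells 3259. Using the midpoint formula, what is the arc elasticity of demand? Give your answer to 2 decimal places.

-1.36

ΔQ = 3259 − 4294 = -1035; ΔP = 56.32 − 46 = 10.32.
Midpoints: P̄ = 51.16, Q̄ = 3776.5.
ε = (ΔQ/ΔP)(P̄/Q̄) = (-1035/10.32)(51.16/3776.5).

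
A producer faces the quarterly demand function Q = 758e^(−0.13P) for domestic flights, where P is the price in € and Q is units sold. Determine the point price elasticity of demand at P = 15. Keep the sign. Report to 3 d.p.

At P = 15, Q = 107.844.
dQ/dP = −0.13·758e^(−0.13P) = −0.13Q = -14.020.
ε = (dQ/dP)(P/Q) = (-14.020)(15/107.844).

-1.950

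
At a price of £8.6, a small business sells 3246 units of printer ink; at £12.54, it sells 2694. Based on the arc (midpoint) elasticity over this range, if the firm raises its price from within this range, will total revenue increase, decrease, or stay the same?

Arc ε = (-552/3.94)(10.57/2970.0) ≈ -0.499.
|ε| = 0.50 < 1, so demand is inelastic. A price rise therefore raises total revenue.

increase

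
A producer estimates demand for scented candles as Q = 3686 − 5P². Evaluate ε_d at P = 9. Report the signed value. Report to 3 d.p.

-0.247

At P = 9, Q = 3281.
dQ/dP = −10P = -90.
ε = (dQ/dP)(P/Q) = (-90)(9/3281).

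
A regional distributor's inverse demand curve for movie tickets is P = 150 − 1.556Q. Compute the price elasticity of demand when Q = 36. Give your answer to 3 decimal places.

At Q = 36, P = 150 − 1.556(36) = 93.98.
dP/dQ = −1.556, so dQ/dP = 1/(−1.556) = -0.643.
ε = (dQ/dP)(P/Q) = (-0.643)(93.98/36).

-1.678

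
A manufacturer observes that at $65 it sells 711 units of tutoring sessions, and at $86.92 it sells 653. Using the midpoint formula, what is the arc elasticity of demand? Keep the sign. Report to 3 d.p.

ΔQ = 653 − 711 = -58; ΔP = 86.92 − 65 = 21.92.
Midpoints: P̄ = 75.96, Q̄ = 682.0.
ε = (ΔQ/ΔP)(P̄/Q̄) = (-58/21.92)(75.96/682.0).

-0.295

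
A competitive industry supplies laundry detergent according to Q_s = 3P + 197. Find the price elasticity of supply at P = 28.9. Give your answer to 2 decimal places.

0.31

At P = 28.9, Q_s = 283.70.
dQ_s/dP = 3.
ε_s = (dQ_s/dP)(P/Q_s) = (3)(28.9/283.70).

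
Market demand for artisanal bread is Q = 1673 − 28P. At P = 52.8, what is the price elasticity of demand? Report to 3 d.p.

At P = 52.8, Q = 194.600.
dQ/dP = −28.
ε = (dQ/dP)(P/Q) = (-28)(52.8/194.600).

-7.597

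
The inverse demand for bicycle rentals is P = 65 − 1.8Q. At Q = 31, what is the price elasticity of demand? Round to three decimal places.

-0.165

At Q = 31, P = 65 − 1.8(31) = 9.20.
dP/dQ = −1.8, so dQ/dP = 1/(−1.8) = -0.556.
ε = (dQ/dP)(P/Q) = (-0.556)(9.20/31).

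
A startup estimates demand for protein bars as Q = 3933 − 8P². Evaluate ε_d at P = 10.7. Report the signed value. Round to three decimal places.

-0.607

At P = 10.7, Q = 3017.080.
dQ/dP = −16P = -171.200.
ε = (dQ/dP)(P/Q) = (-171.200)(10.7/3017.080).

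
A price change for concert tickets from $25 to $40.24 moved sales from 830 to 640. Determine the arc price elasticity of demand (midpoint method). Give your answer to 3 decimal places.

ΔQ = 640 − 830 = -190; ΔP = 40.24 − 25 = 15.24.
Midpoints: P̄ = 32.62, Q̄ = 735.0.
ε = (ΔQ/ΔP)(P̄/Q̄) = (-190/15.24)(32.62/735.0).

-0.553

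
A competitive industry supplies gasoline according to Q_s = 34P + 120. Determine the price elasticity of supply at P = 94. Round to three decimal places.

0.964

At P = 94, Q_s = 3316.
dQ_s/dP = 34.
ε_s = (dQ_s/dP)(P/Q_s) = (34)(94/3316).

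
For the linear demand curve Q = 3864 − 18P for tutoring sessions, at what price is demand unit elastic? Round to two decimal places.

107.33

For linear demand Q = a − bP, ε = −bP/(a − bP). |ε| = 1 when bP = a − bP, i.e. P = a/(2b).
P = 3864/(2·18) = 3864/36 = 107.3333.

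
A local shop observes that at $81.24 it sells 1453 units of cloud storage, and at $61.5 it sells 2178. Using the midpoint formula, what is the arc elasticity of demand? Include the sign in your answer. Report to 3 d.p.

-1.444

ΔQ = 2178 − 1453 = 725; ΔP = 61.5 − 81.24 = -19.74.
Midpoints: P̄ = 71.37, Q̄ = 1815.5.
ε = (ΔQ/ΔP)(P̄/Q̄) = (725/-19.74)(71.37/1815.5).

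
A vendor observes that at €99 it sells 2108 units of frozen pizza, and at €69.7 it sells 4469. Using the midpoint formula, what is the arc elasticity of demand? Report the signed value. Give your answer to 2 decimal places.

ΔQ = 4469 − 2108 = 2361; ΔP = 69.7 − 99 = -29.3.
Midpoints: P̄ = 84.35, Q̄ = 3288.5.
ε = (ΔQ/ΔP)(P̄/Q̄) = (2361/-29.3)(84.35/3288.5).

-2.07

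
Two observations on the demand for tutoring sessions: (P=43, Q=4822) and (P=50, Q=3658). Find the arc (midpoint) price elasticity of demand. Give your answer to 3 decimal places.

ΔQ = 3658 − 4822 = -1164; ΔP = 50 − 43 = 7.
Midpoints: P̄ = 46.50, Q̄ = 4240.0.
ε = (ΔQ/ΔP)(P̄/Q̄) = (-1164/7)(46.50/4240.0).

-1.824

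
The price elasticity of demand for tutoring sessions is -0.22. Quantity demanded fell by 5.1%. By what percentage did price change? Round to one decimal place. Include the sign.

23.2%

%ΔP ≈ %ΔQ / ε = (-5.1%)/(-0.22) = 23.18%.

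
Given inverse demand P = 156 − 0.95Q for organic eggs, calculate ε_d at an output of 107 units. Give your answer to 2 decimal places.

At Q = 107, P = 156 − 0.95(107) = 54.35.
dP/dQ = −0.95, so dQ/dP = 1/(−0.95) = -1.053.
ε = (dQ/dP)(P/Q) = (-1.053)(54.35/107).

-0.53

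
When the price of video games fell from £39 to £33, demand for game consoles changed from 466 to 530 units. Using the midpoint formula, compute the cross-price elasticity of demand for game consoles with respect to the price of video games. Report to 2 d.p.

ΔQ_x = 530 − 466 = 64; ΔP_y = 33 − 39 = -6.
Midpoints: P̄_y = 36.00, Q̄_x = 498.0.
ε_xy = (ΔQ_x/ΔP_y)(P̄_y/Q̄_x) = (64/-6)(36.00/498.0).

-0.77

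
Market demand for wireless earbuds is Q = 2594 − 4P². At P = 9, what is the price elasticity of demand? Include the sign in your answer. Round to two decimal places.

-0.29

At P = 9, Q = 2270.
dQ/dP = −8P = -72.
ε = (dQ/dP)(P/Q) = (-72)(9/2270).
|ε| < 1, so demand is inelastic at this price.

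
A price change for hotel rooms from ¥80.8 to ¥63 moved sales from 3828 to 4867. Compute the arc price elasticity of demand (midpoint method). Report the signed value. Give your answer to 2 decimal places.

ΔQ = 4867 − 3828 = 1039; ΔP = 63 − 80.8 = -17.8.
Midpoints: P̄ = 71.90, Q̄ = 4347.5.
ε = (ΔQ/ΔP)(P̄/Q̄) = (1039/-17.8)(71.90/4347.5).

-0.97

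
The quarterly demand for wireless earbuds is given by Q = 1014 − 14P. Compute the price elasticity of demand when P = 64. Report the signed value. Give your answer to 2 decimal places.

At P = 64, Q = 118.
dQ/dP = −14.
ε = (dQ/dP)(P/Q) = (-14)(64/118).
|ε| > 1, so demand is elastic at this price.

-7.59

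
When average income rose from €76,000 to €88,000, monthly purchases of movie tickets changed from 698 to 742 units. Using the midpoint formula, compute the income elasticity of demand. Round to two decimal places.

0.42

ΔQ = 44, ΔI = 12000. Midpoints: Ī = 82,000, Q̄ = 720.0.
ε_I = (ΔQ/ΔI)(Ī/Q̄) = (44/12000)(82000/720.0).
ε_I > 0, so the good is normal.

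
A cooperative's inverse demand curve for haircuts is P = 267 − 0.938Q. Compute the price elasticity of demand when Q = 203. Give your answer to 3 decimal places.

-0.402

At Q = 203, P = 267 − 0.938(203) = 76.59.
dP/dQ = −0.938, so dQ/dP = 1/(−0.938) = -1.066.
ε = (dQ/dP)(P/Q) = (-1.066)(76.59/203).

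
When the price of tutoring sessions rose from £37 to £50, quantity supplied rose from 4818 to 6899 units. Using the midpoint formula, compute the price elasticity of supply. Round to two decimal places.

ΔQ = 6899 − 4818 = 2081; ΔP = 50 − 37 = 13.
Midpoints: P̄ = 43.50, Q̄ = 5858.5.
ε_s = (ΔQ/ΔP)(P̄/Q̄) = (2081/13)(43.50/5858.5).

1.19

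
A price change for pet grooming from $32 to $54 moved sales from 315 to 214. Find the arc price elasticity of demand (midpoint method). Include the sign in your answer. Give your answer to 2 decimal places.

-0.75

ΔQ = 214 − 315 = -101; ΔP = 54 − 32 = 22.
Midpoints: P̄ = 43.00, Q̄ = 264.5.
ε = (ΔQ/ΔP)(P̄/Q̄) = (-101/22)(43.00/264.5).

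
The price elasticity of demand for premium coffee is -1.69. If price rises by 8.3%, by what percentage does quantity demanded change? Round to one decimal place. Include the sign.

%ΔQ ≈ ε × %ΔP = (-1.69)(8.3%) = -14.03%.

-14.0%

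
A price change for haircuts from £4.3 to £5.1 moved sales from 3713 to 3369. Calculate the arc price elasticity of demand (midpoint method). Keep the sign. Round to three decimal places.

-0.571

ΔQ = 3369 − 3713 = -344; ΔP = 5.1 − 4.3 = 0.8.
Midpoints: P̄ = 4.70, Q̄ = 3541.0.
ε = (ΔQ/ΔP)(P̄/Q̄) = (-344/0.8)(4.70/3541.0).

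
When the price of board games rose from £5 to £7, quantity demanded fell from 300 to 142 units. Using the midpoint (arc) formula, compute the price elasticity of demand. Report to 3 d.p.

ΔQ = 142 − 300 = -158; ΔP = 7 − 5 = 2.
Midpoints: P̄ = 6.00, Q̄ = 221.0.
ε = (ΔQ/ΔP)(P̄/Q̄) = (-158/2)(6.00/221.0).

-2.145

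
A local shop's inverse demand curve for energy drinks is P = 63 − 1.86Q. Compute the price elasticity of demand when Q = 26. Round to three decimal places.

At Q = 26, P = 63 − 1.86(26) = 14.64.
dP/dQ = −1.86, so dQ/dP = 1/(−1.86) = -0.538.
ε = (dQ/dP)(P/Q) = (-0.538)(14.64/26).

-0.303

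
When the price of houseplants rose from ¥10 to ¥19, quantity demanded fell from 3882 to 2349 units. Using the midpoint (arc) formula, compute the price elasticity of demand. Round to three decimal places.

-0.793

ΔQ = 2349 − 3882 = -1533; ΔP = 19 − 10 = 9.
Midpoints: P̄ = 14.50, Q̄ = 3115.5.
ε = (ΔQ/ΔP)(P̄/Q̄) = (-1533/9)(14.50/3115.5).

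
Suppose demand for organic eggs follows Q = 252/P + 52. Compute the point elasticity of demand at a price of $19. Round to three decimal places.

-0.203

At P = 19, Q = 65.263.
dQ/dP = −252/P² = -0.698.
ε = (dQ/dP)(P/Q) = (-0.698)(19/65.263).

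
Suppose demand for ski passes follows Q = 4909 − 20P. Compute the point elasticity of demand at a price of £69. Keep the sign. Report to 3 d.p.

At P = 69, Q = 3529.
dQ/dP = −20.
ε = (dQ/dP)(P/Q) = (-20)(69/3529).

-0.391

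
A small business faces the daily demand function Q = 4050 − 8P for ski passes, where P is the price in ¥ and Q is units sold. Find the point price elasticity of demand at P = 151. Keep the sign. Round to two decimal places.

-0.43

At P = 151, Q = 2842.
dQ/dP = −8.
ε = (dQ/dP)(P/Q) = (-8)(151/2842).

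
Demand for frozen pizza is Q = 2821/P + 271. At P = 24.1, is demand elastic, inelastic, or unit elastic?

inelastic

Q = 388.054, dQ/dP = -4.857.
ε = (dQ/dP)(P/Q) ≈ -0.302.
|ε| = 0.30 < 1.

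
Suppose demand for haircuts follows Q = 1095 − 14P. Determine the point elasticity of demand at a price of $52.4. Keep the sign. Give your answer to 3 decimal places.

At P = 52.4, Q = 361.400.
dQ/dP = −14.
ε = (dQ/dP)(P/Q) = (-14)(52.4/361.400).
|ε| > 1, so demand is elastic at this price.

-2.030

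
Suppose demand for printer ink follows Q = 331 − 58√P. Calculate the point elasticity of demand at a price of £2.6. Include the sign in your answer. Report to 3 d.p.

-0.197

At P = 2.6, Q = 237.478.
dQ/dP = −58/(2√P) = -17.985.
ε = (dQ/dP)(P/Q) = (-17.985)(2.6/237.478).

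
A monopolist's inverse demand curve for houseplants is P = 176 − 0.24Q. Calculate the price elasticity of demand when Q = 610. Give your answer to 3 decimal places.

-0.202

At Q = 610, P = 176 − 0.24(610) = 29.60.
dP/dQ = −0.24, so dQ/dP = 1/(−0.24) = -4.167.
ε = (dQ/dP)(P/Q) = (-4.167)(29.60/610).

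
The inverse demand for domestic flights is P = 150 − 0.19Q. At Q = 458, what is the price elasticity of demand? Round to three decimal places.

At Q = 458, P = 150 − 0.19(458) = 62.98.
dP/dQ = −0.19, so dQ/dP = 1/(−0.19) = -5.263.
ε = (dQ/dP)(P/Q) = (-5.263)(62.98/458).

-0.724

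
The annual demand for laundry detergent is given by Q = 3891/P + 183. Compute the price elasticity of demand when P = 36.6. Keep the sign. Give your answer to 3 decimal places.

-0.367

At P = 36.6, Q = 289.311.
dQ/dP = −3891/P² = -2.905.
ε = (dQ/dP)(P/Q) = (-2.905)(36.6/289.311).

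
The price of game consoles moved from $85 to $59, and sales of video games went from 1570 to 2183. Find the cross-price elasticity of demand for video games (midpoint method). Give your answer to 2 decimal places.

ΔQ_x = 2183 − 1570 = 613; ΔP_y = 59 − 85 = -26.
Midpoints: P̄_y = 72.00, Q̄_x = 1876.5.
ε_xy = (ΔQ_x/ΔP_y)(P̄_y/Q̄_x) = (613/-26)(72.00/1876.5).

-0.90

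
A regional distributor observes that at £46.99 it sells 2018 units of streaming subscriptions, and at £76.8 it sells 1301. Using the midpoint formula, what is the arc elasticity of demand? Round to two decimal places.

ΔQ = 1301 − 2018 = -717; ΔP = 76.8 − 46.99 = 29.81.
Midpoints: P̄ = 61.89, Q̄ = 1659.5.
ε = (ΔQ/ΔP)(P̄/Q̄) = (-717/29.81)(61.89/1659.5).

-0.90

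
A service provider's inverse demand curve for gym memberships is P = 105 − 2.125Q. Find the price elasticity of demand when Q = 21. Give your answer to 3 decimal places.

-1.353

At Q = 21, P = 105 − 2.125(21) = 60.38.
dP/dQ = −2.125, so dQ/dP = 1/(−2.125) = -0.471.
ε = (dQ/dP)(P/Q) = (-0.471)(60.38/21).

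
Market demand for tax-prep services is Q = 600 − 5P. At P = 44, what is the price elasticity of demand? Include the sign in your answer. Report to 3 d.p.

At P = 44, Q = 380.
dQ/dP = −5.
ε = (dQ/dP)(P/Q) = (-5)(44/380).

-0.579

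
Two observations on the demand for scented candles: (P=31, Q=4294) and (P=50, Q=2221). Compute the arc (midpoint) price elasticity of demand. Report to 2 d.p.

-1.36

ΔQ = 2221 − 4294 = -2073; ΔP = 50 − 31 = 19.
Midpoints: P̄ = 40.50, Q̄ = 3257.5.
ε = (ΔQ/ΔP)(P̄/Q̄) = (-2073/19)(40.50/3257.5).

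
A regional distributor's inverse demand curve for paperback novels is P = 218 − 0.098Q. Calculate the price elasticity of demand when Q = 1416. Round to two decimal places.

-0.57

At Q = 1416, P = 218 − 0.098(1416) = 79.23.
dP/dQ = −0.098, so dQ/dP = 1/(−0.098) = -10.204.
ε = (dQ/dP)(P/Q) = (-10.204)(79.23/1416).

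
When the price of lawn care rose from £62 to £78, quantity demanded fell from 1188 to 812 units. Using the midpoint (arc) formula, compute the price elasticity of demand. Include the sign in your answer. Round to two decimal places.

-1.65

ΔQ = 812 − 1188 = -376; ΔP = 78 − 62 = 16.
Midpoints: P̄ = 70.00, Q̄ = 1000.0.
ε = (ΔQ/ΔP)(P̄/Q̄) = (-376/16)(70.00/1000.0).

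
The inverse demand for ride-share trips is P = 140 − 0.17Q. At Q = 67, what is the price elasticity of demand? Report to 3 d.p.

At Q = 67, P = 140 − 0.17(67) = 128.61.
dP/dQ = −0.17, so dQ/dP = 1/(−0.17) = -5.882.
ε = (dQ/dP)(P/Q) = (-5.882)(128.61/67).

-11.291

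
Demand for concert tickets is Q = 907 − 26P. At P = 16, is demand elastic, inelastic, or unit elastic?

inelastic

Q = 491, dQ/dP = -26.
ε = (dQ/dP)(P/Q) ≈ -0.847.
|ε| = 0.85 < 1.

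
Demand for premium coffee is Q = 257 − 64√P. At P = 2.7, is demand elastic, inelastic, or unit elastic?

Q = 151.837, dQ/dP = -19.475.
ε = (dQ/dP)(P/Q) ≈ -0.346.
|ε| = 0.35 < 1.

inelastic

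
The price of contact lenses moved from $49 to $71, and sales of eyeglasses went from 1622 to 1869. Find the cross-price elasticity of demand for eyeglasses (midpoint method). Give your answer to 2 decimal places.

ΔQ_x = 1869 − 1622 = 247; ΔP_y = 71 − 49 = 22.
Midpoints: P̄_y = 60.00, Q̄_x = 1745.5.
ε_xy = (ΔQ_x/ΔP_y)(P̄_y/Q̄_x) = (247/22)(60.00/1745.5).

0.39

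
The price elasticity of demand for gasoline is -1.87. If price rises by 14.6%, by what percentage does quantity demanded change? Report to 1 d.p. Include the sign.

%ΔQ ≈ ε × %ΔP = (-1.87)(14.6%) = -27.30%.

-27.3%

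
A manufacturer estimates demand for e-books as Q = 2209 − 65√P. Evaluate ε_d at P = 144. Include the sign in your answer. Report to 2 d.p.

-0.27

At P = 144, Q = 1429.
dQ/dP = −65/(2√P) = -2.708.
ε = (dQ/dP)(P/Q) = (-2.708)(144/1429).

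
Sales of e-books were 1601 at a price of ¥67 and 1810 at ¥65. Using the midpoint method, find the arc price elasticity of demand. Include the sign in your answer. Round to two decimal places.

ΔQ = 1810 − 1601 = 209; ΔP = 65 − 67 = -2.
Midpoints: P̄ = 66.00, Q̄ = 1705.5.
ε = (ΔQ/ΔP)(P̄/Q̄) = (209/-2)(66.00/1705.5).

-4.04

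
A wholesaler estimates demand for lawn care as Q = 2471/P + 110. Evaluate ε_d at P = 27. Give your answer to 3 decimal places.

-0.454

At P = 27, Q = 201.519.
dQ/dP = −2471/P² = -3.390.
ε = (dQ/dP)(P/Q) = (-3.390)(27/201.519).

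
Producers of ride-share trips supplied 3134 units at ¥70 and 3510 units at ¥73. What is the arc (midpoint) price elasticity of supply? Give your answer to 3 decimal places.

2.698

ΔQ = 3510 − 3134 = 376; ΔP = 73 − 70 = 3.
Midpoints: P̄ = 71.50, Q̄ = 3322.0.
ε_s = (ΔQ/ΔP)(P̄/Q̄) = (376/3)(71.50/3322.0).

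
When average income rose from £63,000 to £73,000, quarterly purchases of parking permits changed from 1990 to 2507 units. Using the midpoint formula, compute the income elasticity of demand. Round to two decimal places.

1.56

ΔQ = 517, ΔI = 10000. Midpoints: Ī = 68,000, Q̄ = 2248.5.
ε_I = (ΔQ/ΔI)(Ī/Q̄) = (517/10000)(68000/2248.5).
ε_I > 0, so the good is normal.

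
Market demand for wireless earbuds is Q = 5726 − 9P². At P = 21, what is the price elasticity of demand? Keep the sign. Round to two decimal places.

-4.52

At P = 21, Q = 1757.
dQ/dP = −18P = -378.
ε = (dQ/dP)(P/Q) = (-378)(21/1757).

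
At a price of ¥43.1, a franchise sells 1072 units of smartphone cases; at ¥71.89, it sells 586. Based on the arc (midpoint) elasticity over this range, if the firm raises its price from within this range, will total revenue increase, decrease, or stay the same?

decrease

Arc ε = (-486/28.79)(57.50/829.0) ≈ -1.171.
|ε| = 1.17 > 1, so demand is elastic. A price rise therefore reduces total revenue.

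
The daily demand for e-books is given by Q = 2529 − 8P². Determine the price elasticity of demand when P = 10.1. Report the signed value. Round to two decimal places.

-0.95

At P = 10.1, Q = 1712.920.
dQ/dP = −16P = -161.600.
ε = (dQ/dP)(P/Q) = (-161.600)(10.1/1712.920).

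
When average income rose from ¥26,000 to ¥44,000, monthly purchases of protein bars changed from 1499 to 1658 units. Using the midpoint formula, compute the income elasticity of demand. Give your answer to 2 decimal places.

0.20

ΔQ = 159, ΔI = 18000. Midpoints: Ī = 35,000, Q̄ = 1578.5.
ε_I = (ΔQ/ΔI)(Ī/Q̄) = (159/18000)(35000/1578.5).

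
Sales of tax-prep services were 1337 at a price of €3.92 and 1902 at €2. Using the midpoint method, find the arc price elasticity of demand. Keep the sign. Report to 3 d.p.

-0.538

ΔQ = 1902 − 1337 = 565; ΔP = 2 − 3.92 = -1.92.
Midpoints: P̄ = 2.96, Q̄ = 1619.5.
ε = (ΔQ/ΔP)(P̄/Q̄) = (565/-1.92)(2.96/1619.5).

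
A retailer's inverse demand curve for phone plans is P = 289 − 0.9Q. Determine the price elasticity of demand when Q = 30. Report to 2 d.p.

-9.70

At Q = 30, P = 289 − 0.9(30) = 262.00.
dP/dQ = −0.9, so dQ/dP = 1/(−0.9) = -1.111.
ε = (dQ/dP)(P/Q) = (-1.111)(262.00/30).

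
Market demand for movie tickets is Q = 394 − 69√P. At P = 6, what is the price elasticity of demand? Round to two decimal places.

-0.38

At P = 6, Q = 224.985.
dQ/dP = −69/(2√P) = -14.085.
ε = (dQ/dP)(P/Q) = (-14.085)(6/224.985).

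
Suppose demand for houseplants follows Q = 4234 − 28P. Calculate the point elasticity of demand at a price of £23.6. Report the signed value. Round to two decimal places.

-0.18

At P = 23.6, Q = 3573.200.
dQ/dP = −28.
ε = (dQ/dP)(P/Q) = (-28)(23.6/3573.200).
|ε| < 1, so demand is inelastic at this price.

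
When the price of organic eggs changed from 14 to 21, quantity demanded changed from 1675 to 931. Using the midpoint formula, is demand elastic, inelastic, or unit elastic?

elastic

Arc ε ≈ -1.427.
|ε| = 1.43 > 1.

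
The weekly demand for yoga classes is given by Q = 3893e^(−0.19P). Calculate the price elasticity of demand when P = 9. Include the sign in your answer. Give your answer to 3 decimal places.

-1.710

At P = 9, Q = 704.111.
dQ/dP = −0.19·3893e^(−0.19P) = −0.19Q = -133.781.
ε = (dQ/dP)(P/Q) = (-133.781)(9/704.111).
|ε| > 1, so demand is elastic at this price.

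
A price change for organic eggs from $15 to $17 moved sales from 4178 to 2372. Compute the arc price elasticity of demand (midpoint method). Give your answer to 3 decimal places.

ΔQ = 2372 − 4178 = -1806; ΔP = 17 − 15 = 2.
Midpoints: P̄ = 16.00, Q̄ = 3275.0.
ε = (ΔQ/ΔP)(P̄/Q̄) = (-1806/2)(16.00/3275.0).

-4.412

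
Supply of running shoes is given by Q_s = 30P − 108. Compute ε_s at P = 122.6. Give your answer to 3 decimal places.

At P = 122.6, Q_s = 3570.
dQ_s/dP = 30.
ε_s = (dQ_s/dP)(P/Q_s) = (30)(122.6/3570).

1.030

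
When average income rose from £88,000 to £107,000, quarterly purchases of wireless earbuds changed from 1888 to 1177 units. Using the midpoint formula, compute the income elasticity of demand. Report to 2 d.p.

-2.38

ΔQ = -711, ΔI = 19000. Midpoints: Ī = 97,500, Q̄ = 1532.5.
ε_I = (ΔQ/ΔI)(Ī/Q̄) = (-711/19000)(97500/1532.5).
ε_I < 0, so the good is inferior.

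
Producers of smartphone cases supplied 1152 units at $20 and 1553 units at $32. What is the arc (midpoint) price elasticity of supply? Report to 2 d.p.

ΔQ = 1553 − 1152 = 401; ΔP = 32 − 20 = 12.
Midpoints: P̄ = 26.00, Q̄ = 1352.5.
ε_s = (ΔQ/ΔP)(P̄/Q̄) = (401/12)(26.00/1352.5).

0.64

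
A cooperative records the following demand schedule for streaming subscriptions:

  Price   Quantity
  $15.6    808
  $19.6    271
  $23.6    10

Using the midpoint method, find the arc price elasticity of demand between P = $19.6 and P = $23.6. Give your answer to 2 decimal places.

At P = 19.6, Q = 271; at P = 23.6, Q = 10.
ΔQ = -261, ΔP = 4.0. Midpoints: P̄ = 21.60, Q̄ = 140.5.
ε = (ΔQ/ΔP)(P̄/Q̄) = (-261/4.0)(21.60/140.5).

-10.03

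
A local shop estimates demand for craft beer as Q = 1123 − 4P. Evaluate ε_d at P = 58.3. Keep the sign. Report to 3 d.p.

-0.262

At P = 58.3, Q = 889.800.
dQ/dP = −4.
ε = (dQ/dP)(P/Q) = (-4)(58.3/889.800).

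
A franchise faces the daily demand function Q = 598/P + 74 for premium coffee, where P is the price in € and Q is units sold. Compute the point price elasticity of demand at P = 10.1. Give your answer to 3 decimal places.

At P = 10.1, Q = 133.208.
dQ/dP = −598/P² = -5.862.
ε = (dQ/dP)(P/Q) = (-5.862)(10.1/133.208).

-0.444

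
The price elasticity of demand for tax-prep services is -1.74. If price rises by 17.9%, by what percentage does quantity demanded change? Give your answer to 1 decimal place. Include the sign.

%ΔQ ≈ ε × %ΔP = (-1.74)(17.9%) = -31.15%.

-31.1%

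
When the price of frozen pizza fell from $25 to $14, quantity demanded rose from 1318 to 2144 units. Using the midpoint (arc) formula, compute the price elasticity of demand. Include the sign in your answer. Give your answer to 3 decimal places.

ΔQ = 2144 − 1318 = 826; ΔP = 14 − 25 = -11.
Midpoints: P̄ = 19.50, Q̄ = 1731.0.
ε = (ΔQ/ΔP)(P̄/Q̄) = (826/-11)(19.50/1731.0).

-0.846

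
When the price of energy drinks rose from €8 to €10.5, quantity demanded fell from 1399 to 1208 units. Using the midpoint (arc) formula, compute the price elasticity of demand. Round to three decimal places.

ΔQ = 1208 − 1399 = -191; ΔP = 10.5 − 8 = 2.5.
Midpoints: P̄ = 9.25, Q̄ = 1303.5.
ε = (ΔQ/ΔP)(P̄/Q̄) = (-191/2.5)(9.25/1303.5).

-0.542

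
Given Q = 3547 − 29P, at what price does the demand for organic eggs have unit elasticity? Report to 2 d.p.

61.16

For linear demand Q = a − bP, ε = −bP/(a − bP). |ε| = 1 when bP = a − bP, i.e. P = a/(2b).
P = 3547/(2·29) = 3547/58 = 61.1552.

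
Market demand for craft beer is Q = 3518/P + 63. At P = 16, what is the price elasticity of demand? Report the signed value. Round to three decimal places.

-0.777

At P = 16, Q = 282.875.
dQ/dP = −3518/P² = -13.742.
ε = (dQ/dP)(P/Q) = (-13.742)(16/282.875).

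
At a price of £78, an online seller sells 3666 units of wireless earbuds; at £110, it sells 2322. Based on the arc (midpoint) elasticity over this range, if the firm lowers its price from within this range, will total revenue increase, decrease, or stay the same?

increase

Arc ε = (-1344/32)(94.00/2994.0) ≈ -1.319.
|ε| = 1.32 > 1, so demand is elastic. A price cut therefore raises total revenue.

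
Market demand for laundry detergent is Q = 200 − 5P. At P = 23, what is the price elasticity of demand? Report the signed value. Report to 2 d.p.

-1.35

At P = 23, Q = 85.
dQ/dP = −5.
ε = (dQ/dP)(P/Q) = (-5)(23/85).
|ε| > 1, so demand is elastic at this price.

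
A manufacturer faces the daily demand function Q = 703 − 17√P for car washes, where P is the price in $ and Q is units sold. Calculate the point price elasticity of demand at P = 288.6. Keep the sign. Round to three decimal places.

At P = 288.6, Q = 414.200.
dQ/dP = −17/(2√P) = -0.500.
ε = (dQ/dP)(P/Q) = (-0.500)(288.6/414.200).

-0.349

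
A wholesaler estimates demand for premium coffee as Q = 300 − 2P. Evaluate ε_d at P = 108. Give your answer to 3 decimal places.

-2.571

At P = 108, Q = 84.
dQ/dP = −2.
ε = (dQ/dP)(P/Q) = (-2)(108/84).
|ε| > 1, so demand is elastic at this price.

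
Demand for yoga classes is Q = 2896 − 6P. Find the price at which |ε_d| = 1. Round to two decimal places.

For linear demand Q = a − bP, ε = −bP/(a − bP). |ε| = 1 when bP = a − bP, i.e. P = a/(2b).
P = 2896/(2·6) = 2896/12 = 241.3333.

241.33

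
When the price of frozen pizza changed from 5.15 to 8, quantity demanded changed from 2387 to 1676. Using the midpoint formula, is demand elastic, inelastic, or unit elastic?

Arc ε ≈ -0.807.
|ε| = 0.81 < 1.

inelastic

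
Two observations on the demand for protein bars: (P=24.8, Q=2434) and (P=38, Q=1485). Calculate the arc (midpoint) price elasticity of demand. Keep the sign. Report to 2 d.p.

ΔQ = 1485 − 2434 = -949; ΔP = 38 − 24.8 = 13.2.
Midpoints: P̄ = 31.40, Q̄ = 1959.5.
ε = (ΔQ/ΔP)(P̄/Q̄) = (-949/13.2)(31.40/1959.5).

-1.15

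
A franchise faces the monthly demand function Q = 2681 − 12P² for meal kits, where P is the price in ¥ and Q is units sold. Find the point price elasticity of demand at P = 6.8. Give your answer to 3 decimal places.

At P = 6.8, Q = 2126.120.
dQ/dP = −24P = -163.200.
ε = (dQ/dP)(P/Q) = (-163.200)(6.8/2126.120).
|ε| < 1, so demand is inelastic at this price.

-0.522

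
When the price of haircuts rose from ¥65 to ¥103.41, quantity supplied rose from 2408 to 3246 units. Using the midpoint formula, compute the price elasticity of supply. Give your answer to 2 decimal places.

0.65

ΔQ = 3246 − 2408 = 838; ΔP = 103.41 − 65 = 38.41.
Midpoints: P̄ = 84.20, Q̄ = 2827.0.
ε_s = (ΔQ/ΔP)(P̄/Q̄) = (838/38.41)(84.20/2827.0).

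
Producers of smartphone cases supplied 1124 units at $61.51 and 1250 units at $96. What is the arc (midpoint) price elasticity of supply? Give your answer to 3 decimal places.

0.242

ΔQ = 1250 − 1124 = 126; ΔP = 96 − 61.51 = 34.49.
Midpoints: P̄ = 78.75, Q̄ = 1187.0.
ε_s = (ΔQ/ΔP)(P̄/Q̄) = (126/34.49)(78.75/1187.0).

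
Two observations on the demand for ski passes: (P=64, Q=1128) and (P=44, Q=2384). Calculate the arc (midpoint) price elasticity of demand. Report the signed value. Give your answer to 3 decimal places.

ΔQ = 2384 − 1128 = 1256; ΔP = 44 − 64 = -20.
Midpoints: P̄ = 54.00, Q̄ = 1756.0.
ε = (ΔQ/ΔP)(P̄/Q̄) = (1256/-20)(54.00/1756.0).

-1.931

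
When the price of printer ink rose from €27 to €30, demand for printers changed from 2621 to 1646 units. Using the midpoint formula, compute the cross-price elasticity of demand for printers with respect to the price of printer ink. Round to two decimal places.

-4.34

ΔQ_x = 1646 − 2621 = -975; ΔP_y = 30 − 27 = 3.
Midpoints: P̄_y = 28.50, Q̄_x = 2133.5.
ε_xy = (ΔQ_x/ΔP_y)(P̄_y/Q̄_x) = (-975/3)(28.50/2133.5).
ε_xy < 0, so the goods are complements.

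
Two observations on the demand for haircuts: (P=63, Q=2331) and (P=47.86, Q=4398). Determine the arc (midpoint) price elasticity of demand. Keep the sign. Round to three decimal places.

ΔQ = 4398 − 2331 = 2067; ΔP = 47.86 − 63 = -15.14.
Midpoints: P̄ = 55.43, Q̄ = 3364.5.
ε = (ΔQ/ΔP)(P̄/Q̄) = (2067/-15.14)(55.43/3364.5).

-2.249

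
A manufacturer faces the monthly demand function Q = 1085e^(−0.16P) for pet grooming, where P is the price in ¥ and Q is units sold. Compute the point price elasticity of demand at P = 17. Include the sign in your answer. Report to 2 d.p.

-2.72

At P = 17, Q = 71.474.
dQ/dP = −0.16·1085e^(−0.16P) = −0.16Q = -11.436.
ε = (dQ/dP)(P/Q) = (-11.436)(17/71.474).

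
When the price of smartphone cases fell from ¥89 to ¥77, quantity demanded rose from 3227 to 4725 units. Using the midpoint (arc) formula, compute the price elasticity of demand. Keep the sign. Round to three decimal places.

-2.606

ΔQ = 4725 − 3227 = 1498; ΔP = 77 − 89 = -12.
Midpoints: P̄ = 83.00, Q̄ = 3976.0.
ε = (ΔQ/ΔP)(P̄/Q̄) = (1498/-12)(83.00/3976.0).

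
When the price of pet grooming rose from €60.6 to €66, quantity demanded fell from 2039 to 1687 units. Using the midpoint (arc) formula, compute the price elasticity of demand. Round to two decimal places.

-2.21

ΔQ = 1687 − 2039 = -352; ΔP = 66 − 60.6 = 5.4.
Midpoints: P̄ = 63.30, Q̄ = 1863.0.
ε = (ΔQ/ΔP)(P̄/Q̄) = (-352/5.4)(63.30/1863.0).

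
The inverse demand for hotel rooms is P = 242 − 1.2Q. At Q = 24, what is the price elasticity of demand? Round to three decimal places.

-7.403

At Q = 24, P = 242 − 1.2(24) = 213.20.
dP/dQ = −1.2, so dQ/dP = 1/(−1.2) = -0.833.
ε = (dQ/dP)(P/Q) = (-0.833)(213.20/24).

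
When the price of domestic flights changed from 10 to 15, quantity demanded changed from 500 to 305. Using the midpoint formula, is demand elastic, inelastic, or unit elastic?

Arc ε ≈ -1.211.
|ε| = 1.21 > 1.

elastic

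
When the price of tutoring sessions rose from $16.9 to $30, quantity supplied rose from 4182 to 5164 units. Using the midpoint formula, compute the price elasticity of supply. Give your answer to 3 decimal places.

0.376

ΔQ = 5164 − 4182 = 982; ΔP = 30 − 16.9 = 13.1.
Midpoints: P̄ = 23.45, Q̄ = 4673.0.
ε_s = (ΔQ/ΔP)(P̄/Q̄) = (982/13.1)(23.45/4673.0).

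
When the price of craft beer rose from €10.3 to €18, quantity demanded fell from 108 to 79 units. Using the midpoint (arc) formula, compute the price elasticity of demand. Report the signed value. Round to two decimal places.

ΔQ = 79 − 108 = -29; ΔP = 18 − 10.3 = 7.7.
Midpoints: P̄ = 14.15, Q̄ = 93.5.
ε = (ΔQ/ΔP)(P̄/Q̄) = (-29/7.7)(14.15/93.5).

-0.57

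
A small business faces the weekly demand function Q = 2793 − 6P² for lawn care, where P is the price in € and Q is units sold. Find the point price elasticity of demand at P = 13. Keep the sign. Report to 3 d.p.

At P = 13, Q = 1779.
dQ/dP = −12P = -156.
ε = (dQ/dP)(P/Q) = (-156)(13/1779).
|ε| > 1, so demand is elastic at this price.

-1.140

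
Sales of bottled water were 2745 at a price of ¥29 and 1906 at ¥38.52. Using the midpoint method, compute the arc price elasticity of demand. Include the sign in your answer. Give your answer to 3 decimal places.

-1.279

ΔQ = 1906 − 2745 = -839; ΔP = 38.52 − 29 = 9.52.
Midpoints: P̄ = 33.76, Q̄ = 2325.5.
ε = (ΔQ/ΔP)(P̄/Q̄) = (-839/9.52)(33.76/2325.5).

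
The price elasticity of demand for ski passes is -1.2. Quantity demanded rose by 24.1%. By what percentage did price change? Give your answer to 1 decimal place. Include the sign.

%ΔP ≈ %ΔQ / ε = (24.1%)/(-1.2) = -20.08%.

-20.1%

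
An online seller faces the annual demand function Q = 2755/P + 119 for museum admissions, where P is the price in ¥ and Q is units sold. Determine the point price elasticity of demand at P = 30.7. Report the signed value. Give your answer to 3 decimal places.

At P = 30.7, Q = 208.739.
dQ/dP = −2755/P² = -2.923.
ε = (dQ/dP)(P/Q) = (-2.923)(30.7/208.739).

-0.430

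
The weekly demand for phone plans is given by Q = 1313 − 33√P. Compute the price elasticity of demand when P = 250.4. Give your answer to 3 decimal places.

-0.330

At P = 250.4, Q = 790.807.
dQ/dP = −33/(2√P) = -1.043.
ε = (dQ/dP)(P/Q) = (-1.043)(250.4/790.807).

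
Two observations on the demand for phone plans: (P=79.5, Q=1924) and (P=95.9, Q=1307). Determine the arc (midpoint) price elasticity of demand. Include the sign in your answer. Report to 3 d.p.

-2.042

ΔQ = 1307 − 1924 = -617; ΔP = 95.9 − 79.5 = 16.4.
Midpoints: P̄ = 87.70, Q̄ = 1615.5.
ε = (ΔQ/ΔP)(P̄/Q̄) = (-617/16.4)(87.70/1615.5).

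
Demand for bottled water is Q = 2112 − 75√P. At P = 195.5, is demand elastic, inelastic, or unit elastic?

Q = 1063.340, dQ/dP = -2.682.
ε = (dQ/dP)(P/Q) ≈ -0.493.
|ε| = 0.49 < 1.

inelastic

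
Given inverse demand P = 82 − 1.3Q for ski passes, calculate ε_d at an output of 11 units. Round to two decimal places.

At Q = 11, P = 82 − 1.3(11) = 67.70.
dP/dQ = −1.3, so dQ/dP = 1/(−1.3) = -0.769.
ε = (dQ/dP)(P/Q) = (-0.769)(67.70/11).

-4.73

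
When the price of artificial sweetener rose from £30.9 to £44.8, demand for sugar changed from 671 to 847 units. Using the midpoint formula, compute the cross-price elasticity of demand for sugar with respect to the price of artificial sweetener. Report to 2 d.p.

0.63

ΔQ_x = 847 − 671 = 176; ΔP_y = 44.8 − 30.9 = 13.9.
Midpoints: P̄_y = 37.85, Q̄_x = 759.0.
ε_xy = (ΔQ_x/ΔP_y)(P̄_y/Q̄_x) = (176/13.9)(37.85/759.0).
ε_xy > 0, so the goods are substitutes.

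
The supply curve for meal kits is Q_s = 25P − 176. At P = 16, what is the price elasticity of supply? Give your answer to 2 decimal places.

At P = 16, Q_s = 224.
dQ_s/dP = 25.
ε_s = (dQ_s/dP)(P/Q_s) = (25)(16/224).

1.79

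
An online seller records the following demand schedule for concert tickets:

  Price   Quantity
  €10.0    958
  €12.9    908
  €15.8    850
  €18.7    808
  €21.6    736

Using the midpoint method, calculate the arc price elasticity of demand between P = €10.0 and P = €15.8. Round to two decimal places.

-0.27

At P = 10.0, Q = 958; at P = 15.8, Q = 850.
ΔQ = -108, ΔP = 5.8. Midpoints: P̄ = 12.90, Q̄ = 904.0.
ε = (ΔQ/ΔP)(P̄/Q̄) = (-108/5.8)(12.90/904.0).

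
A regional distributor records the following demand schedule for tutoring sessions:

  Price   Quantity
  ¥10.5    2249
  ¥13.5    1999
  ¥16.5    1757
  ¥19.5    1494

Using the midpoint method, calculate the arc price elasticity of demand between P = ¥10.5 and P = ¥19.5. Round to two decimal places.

-0.67

At P = 10.5, Q = 2249; at P = 19.5, Q = 1494.
ΔQ = -755, ΔP = 9.0. Midpoints: P̄ = 15.00, Q̄ = 1871.5.
ε = (ΔQ/ΔP)(P̄/Q̄) = (-755/9.0)(15.00/1871.5).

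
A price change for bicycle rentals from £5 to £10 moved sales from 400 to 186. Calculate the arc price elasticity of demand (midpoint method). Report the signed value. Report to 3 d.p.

-1.096

ΔQ = 186 − 400 = -214; ΔP = 10 − 5 = 5.
Midpoints: P̄ = 7.50, Q̄ = 293.0.
ε = (ΔQ/ΔP)(P̄/Q̄) = (-214/5)(7.50/293.0).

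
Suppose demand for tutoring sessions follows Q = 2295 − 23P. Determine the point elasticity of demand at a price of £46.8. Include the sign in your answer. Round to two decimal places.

-0.88

At P = 46.8, Q = 1218.600.
dQ/dP = −23.
ε = (dQ/dP)(P/Q) = (-23)(46.8/1218.600).
|ε| < 1, so demand is inelastic at this price.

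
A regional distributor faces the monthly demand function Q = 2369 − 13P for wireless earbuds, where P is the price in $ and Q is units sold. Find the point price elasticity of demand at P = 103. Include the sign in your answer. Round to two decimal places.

At P = 103, Q = 1030.
dQ/dP = −13.
ε = (dQ/dP)(P/Q) = (-13)(103/1030).
|ε| > 1, so demand is elastic at this price.

-1.30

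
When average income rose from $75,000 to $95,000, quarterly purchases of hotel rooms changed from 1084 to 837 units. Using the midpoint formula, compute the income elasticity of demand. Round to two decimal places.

ΔQ = -247, ΔI = 20000. Midpoints: Ī = 85,000, Q̄ = 960.5.
ε_I = (ΔQ/ΔI)(Ī/Q̄) = (-247/20000)(85000/960.5).

-1.09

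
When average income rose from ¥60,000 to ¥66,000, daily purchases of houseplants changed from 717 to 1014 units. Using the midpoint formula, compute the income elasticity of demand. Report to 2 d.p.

3.60

ΔQ = 297, ΔI = 6000. Midpoints: Ī = 63,000, Q̄ = 865.5.
ε_I = (ΔQ/ΔI)(Ī/Q̄) = (297/6000)(63000/865.5).
ε_I > 0, so the good is normal.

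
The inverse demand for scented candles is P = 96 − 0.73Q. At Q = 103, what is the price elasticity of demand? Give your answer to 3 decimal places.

At Q = 103, P = 96 − 0.73(103) = 20.81.
dP/dQ = −0.73, so dQ/dP = 1/(−0.73) = -1.370.
ε = (dQ/dP)(P/Q) = (-1.370)(20.81/103).

-0.277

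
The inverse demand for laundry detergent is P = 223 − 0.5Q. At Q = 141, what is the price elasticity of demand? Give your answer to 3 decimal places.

At Q = 141, P = 223 − 0.5(141) = 152.50.
dP/dQ = −0.5, so dQ/dP = 1/(−0.5) = -2.000.
ε = (dQ/dP)(P/Q) = (-2.000)(152.50/141).

-2.163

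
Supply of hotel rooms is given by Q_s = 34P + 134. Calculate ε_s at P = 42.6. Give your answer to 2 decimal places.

At P = 42.6, Q_s = 1582.40.
dQ_s/dP = 34.
ε_s = (dQ_s/dP)(P/Q_s) = (34)(42.6/1582.40).

0.92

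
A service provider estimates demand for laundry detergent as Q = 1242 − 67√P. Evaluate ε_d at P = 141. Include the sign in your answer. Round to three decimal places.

At P = 141, Q = 446.419.
dQ/dP = −67/(2√P) = -2.821.
ε = (dQ/dP)(P/Q) = (-2.821)(141/446.419).

-0.891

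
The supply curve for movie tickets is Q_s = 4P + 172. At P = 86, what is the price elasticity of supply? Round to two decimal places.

At P = 86, Q_s = 516.
dQ_s/dP = 4.
ε_s = (dQ_s/dP)(P/Q_s) = (4)(86/516).

0.67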